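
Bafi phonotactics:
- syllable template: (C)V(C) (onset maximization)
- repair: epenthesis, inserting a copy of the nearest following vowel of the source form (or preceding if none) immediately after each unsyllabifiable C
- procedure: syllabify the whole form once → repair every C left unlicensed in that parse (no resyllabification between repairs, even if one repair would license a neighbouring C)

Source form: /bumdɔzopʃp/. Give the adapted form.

The consonants /ʃ/, /p/ cannot be parsed into a legal (C)V(C) syllable (at most one coda consonant is licensed; onsets are limited to one consonant).
Inserting the epenthetic vowel yields /ʃ/ → /ʃo/, /p/ → /po/.

bumdɔzopʃopo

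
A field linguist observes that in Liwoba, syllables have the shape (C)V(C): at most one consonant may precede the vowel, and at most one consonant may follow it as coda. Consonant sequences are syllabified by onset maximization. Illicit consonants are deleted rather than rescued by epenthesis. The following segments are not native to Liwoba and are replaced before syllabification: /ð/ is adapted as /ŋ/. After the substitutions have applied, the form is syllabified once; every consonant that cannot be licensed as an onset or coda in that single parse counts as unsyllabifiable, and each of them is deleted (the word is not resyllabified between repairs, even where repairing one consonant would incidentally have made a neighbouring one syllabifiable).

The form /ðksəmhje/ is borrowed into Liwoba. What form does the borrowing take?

Substitution: /ð/ → /ŋ/, giving /ŋksəmhje/.
Under (C)V(C), the unsyllabifiable consonants are /ŋ/, /k/, /h/ (at most one coda consonant is licensed; onsets are limited to one consonant).
Deletion applies to /ŋ/, /k/, /h/.

səmje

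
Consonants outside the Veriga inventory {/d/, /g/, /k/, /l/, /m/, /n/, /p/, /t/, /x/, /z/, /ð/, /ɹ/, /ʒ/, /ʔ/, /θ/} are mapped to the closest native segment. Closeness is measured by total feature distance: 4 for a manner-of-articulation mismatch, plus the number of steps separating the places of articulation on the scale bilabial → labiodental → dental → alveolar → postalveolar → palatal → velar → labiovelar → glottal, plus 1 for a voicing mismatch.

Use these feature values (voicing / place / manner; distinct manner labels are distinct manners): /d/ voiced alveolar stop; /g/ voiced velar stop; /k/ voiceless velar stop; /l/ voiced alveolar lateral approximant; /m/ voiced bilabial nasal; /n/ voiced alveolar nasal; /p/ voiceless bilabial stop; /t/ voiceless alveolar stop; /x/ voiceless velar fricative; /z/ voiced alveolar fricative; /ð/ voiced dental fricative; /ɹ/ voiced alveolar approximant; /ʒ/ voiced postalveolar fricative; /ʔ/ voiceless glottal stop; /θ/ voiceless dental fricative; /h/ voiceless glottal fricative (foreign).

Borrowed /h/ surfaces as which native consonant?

x

/x/ is closest: same manner (fricative), place distance 2 (glottal→velar), same voicing; total 2. Next closest is /ʔ/ at distance 4.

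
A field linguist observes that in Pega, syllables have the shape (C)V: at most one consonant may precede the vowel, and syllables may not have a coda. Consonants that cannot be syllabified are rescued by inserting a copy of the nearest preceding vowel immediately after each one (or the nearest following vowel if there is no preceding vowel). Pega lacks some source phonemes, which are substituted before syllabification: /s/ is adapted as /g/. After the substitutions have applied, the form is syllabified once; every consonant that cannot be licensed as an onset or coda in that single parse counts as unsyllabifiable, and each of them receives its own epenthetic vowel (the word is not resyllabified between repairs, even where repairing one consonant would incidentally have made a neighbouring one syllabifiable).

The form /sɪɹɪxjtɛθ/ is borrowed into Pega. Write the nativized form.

Substitution: /s/ → /g/, giving /gɪɹɪxjtɛθ/.
The consonants /x/, /j/, /θ/ cannot be parsed into a legal (C)V syllable (no codas are permitted; onsets are limited to one consonant).
Each unlicensed consonant becomes the onset of a new syllable: /x/ → /xɪ/, /j/ → /jɪ/, /θ/ → /θɛ/.

gɪɹɪxɪjɪtɛθɛ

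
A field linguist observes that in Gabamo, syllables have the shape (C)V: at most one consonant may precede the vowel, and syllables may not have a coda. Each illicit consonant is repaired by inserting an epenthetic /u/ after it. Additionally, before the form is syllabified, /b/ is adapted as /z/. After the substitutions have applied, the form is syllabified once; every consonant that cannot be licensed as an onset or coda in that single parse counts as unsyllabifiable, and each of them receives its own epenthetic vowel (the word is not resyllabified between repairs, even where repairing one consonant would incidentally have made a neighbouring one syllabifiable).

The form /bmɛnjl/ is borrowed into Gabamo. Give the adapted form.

zumɛnujulu

Substitution: /b/ → /z/, giving /zmɛnjl/.
Syllabifying with onset maximization leaves /z/, /n/, /j/, /l/ stranded (no codas are permitted; onsets are limited to one consonant).
Epenthesis after each stranded consonant: /z/ → /zu/, /n/ → /nu/, /j/ → /ju/, /l/ → /lu/.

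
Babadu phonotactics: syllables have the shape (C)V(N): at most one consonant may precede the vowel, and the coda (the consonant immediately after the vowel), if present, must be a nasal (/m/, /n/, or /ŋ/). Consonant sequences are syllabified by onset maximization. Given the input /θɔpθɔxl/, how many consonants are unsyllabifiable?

The consonants /p/, /x/, /l/ cannot be parsed into a legal (C)V(N) syllable (only a nasal (/m/, /n/, or /ŋ/) is licensed in coda position; onsets are limited to one consonant).

3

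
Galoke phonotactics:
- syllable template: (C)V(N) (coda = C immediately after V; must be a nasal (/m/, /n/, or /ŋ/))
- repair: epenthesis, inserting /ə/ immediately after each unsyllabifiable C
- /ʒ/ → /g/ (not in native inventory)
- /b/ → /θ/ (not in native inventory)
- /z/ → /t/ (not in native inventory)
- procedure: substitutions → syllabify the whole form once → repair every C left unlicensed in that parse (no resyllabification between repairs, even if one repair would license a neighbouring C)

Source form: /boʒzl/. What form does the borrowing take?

Substitution: /b/ → /θ/, /ʒ/ → /g/, /z/ → /t/, giving /θogtl/.
Syllabifying with onset maximization leaves /g/, /t/, /l/ stranded (only a nasal (/m/, /n/, or /ŋ/) is licensed in coda position; onsets are limited to one consonant).
Inserting the epenthetic vowel yields /g/ → /gə/, /t/ → /tə/, /l/ → /lə/.

θogətələ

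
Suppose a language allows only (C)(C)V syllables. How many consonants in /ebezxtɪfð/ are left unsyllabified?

3

Under (C)(C)V, the unsyllabifiable consonants are /z/, /f/, /ð/ (no codas are permitted; onsets may contain at most 2 consonants).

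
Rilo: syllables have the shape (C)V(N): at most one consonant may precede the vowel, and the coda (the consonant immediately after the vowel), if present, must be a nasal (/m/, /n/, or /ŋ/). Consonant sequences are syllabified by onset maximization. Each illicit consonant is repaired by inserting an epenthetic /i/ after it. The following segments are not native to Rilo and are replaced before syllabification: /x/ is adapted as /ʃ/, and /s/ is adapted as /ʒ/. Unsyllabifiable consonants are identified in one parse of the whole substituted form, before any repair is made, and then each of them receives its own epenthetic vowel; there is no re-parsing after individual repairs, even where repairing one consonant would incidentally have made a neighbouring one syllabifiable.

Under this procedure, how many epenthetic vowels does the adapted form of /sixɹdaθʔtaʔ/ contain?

5

After substitution the input is /ʒiʃɹdaθʔtaʔ/.
The unsyllabifiable consonants are /ʃ/, /ɹ/, /θ/, /ʔ/, /ʔ/; each receives one epenthetic vowel.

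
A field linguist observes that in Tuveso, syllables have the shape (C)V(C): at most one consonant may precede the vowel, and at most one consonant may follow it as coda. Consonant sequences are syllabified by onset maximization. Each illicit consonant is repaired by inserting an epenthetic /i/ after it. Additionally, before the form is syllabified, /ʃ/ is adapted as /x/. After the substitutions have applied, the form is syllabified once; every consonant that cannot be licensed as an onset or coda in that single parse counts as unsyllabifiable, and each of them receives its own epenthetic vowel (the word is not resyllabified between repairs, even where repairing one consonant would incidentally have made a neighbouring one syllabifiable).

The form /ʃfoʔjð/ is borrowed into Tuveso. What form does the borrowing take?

xifoʔjiði

Substitution: /ʃ/ → /x/, giving /xfoʔjð/.
Under (C)V(C), the unsyllabifiable consonants are /x/, /j/, /ð/ (at most one coda consonant is licensed; onsets are limited to one consonant).
Inserting the epenthetic vowel yields /x/ → /xi/, /j/ → /ji/, /ð/ → /ði/.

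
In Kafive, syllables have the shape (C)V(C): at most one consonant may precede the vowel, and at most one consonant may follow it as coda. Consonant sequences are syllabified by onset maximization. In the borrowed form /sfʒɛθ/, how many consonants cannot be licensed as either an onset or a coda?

The consonants /s/, /f/ cannot be parsed into a legal (C)V(C) syllable (at most one coda consonant is licensed; onsets are limited to one consonant).

2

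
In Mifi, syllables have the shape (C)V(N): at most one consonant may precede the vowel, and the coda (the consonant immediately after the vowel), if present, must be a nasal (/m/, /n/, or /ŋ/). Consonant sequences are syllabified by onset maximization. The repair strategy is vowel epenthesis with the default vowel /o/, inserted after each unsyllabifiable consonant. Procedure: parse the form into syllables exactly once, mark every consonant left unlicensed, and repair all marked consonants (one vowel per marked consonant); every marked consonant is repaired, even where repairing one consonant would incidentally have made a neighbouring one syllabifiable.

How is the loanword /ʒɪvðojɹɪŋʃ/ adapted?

ʒɪvoðojoɹɪŋʃo

Syllabifying with onset maximization leaves /v/, /j/, /ʃ/ stranded (only a nasal (/m/, /n/, or /ŋ/) is licensed in coda position; onsets are limited to one consonant).
Inserting the epenthetic vowel yields /v/ → /vo/, /j/ → /jo/, /ʃ/ → /ʃo/.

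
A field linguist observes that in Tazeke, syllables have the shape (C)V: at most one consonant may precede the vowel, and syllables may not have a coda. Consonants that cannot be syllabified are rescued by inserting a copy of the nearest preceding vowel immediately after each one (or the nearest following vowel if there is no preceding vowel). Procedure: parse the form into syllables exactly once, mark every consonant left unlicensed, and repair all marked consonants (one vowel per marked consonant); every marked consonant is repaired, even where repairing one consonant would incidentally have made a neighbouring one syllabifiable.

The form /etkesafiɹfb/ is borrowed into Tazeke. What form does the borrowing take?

Under (C)V, the unsyllabifiable consonants are /t/, /ɹ/, /f/, /b/ (no codas are permitted; onsets are limited to one consonant).
Inserting the epenthetic vowel yields /t/ → /te/, /ɹ/ → /ɹi/, /f/ → /fi/, /b/ → /bi/.

etekesafiɹifibi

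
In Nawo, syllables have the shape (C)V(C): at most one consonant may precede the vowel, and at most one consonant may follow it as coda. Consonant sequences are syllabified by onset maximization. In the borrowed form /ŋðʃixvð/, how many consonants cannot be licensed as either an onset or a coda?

The consonants /ŋ/, /ð/, /v/, /ð/ cannot be parsed into a legal (C)V(C) syllable (at most one coda consonant is licensed; onsets are limited to one consonant).

4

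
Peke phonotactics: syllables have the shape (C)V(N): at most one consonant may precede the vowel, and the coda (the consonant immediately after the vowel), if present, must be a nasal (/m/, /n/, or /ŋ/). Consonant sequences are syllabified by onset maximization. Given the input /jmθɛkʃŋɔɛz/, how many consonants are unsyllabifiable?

5

Under (C)V(N), the unsyllabifiable consonants are /j/, /m/, /k/, /ʃ/, /z/ (only a nasal (/m/, /n/, or /ŋ/) is licensed in coda position; onsets are limited to one consonant).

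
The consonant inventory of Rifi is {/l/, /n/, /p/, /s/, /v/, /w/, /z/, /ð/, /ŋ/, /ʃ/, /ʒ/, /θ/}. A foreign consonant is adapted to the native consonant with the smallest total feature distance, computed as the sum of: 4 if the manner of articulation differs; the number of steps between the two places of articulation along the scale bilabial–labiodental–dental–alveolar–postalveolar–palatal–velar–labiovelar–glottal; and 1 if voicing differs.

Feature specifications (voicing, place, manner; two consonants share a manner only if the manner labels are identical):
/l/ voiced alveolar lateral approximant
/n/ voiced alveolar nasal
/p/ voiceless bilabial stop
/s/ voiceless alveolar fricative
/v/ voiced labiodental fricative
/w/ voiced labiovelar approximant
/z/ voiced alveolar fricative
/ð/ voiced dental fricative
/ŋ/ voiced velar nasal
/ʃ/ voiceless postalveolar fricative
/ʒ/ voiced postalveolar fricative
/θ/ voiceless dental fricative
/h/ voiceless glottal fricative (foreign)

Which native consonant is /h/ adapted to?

ʃ

/ʃ/ is closest: same manner (fricative), place distance 4 (glottal→postalveolar), same voicing; total 4. Next closest is /s/ at distance 5.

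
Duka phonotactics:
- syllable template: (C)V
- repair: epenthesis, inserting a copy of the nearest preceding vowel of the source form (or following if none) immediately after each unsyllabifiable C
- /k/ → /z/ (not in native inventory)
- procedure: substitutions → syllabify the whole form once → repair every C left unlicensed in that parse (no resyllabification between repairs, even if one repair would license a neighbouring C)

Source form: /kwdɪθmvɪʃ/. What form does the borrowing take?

zɪwɪdɪθɪmɪvɪʃɪ

Substitution: /k/ → /z/, giving /zwdɪθmvɪʃ/.
The consonants /z/, /w/, /θ/, /m/, /ʃ/ cannot be parsed into a legal (C)V syllable (no codas are permitted; onsets are limited to one consonant).
Inserting the epenthetic vowel yields /z/ → /zɪ/, /w/ → /wɪ/, /θ/ → /θɪ/, /m/ → /mɪ/, /ʃ/ → /ʃɪ/.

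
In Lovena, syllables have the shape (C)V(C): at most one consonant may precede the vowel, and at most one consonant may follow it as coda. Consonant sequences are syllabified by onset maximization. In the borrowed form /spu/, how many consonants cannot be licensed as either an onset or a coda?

1

Under (C)V(C), the unsyllabifiable consonants are /s/ (at most one coda consonant is licensed; onsets are limited to one consonant).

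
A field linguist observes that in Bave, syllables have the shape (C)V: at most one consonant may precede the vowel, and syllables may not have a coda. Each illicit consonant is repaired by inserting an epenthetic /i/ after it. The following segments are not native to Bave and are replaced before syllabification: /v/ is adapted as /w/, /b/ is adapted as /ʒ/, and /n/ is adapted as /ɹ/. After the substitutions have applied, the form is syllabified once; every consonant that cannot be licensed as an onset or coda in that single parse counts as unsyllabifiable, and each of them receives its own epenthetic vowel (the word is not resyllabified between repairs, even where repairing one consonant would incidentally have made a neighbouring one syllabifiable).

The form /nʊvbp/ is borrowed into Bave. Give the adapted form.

ɹʊwiʒipi

Substitution: /n/ → /ɹ/, /v/ → /w/, /b/ → /ʒ/, giving /ɹʊwʒp/.
Syllabifying with onset maximization leaves /w/, /ʒ/, /p/ stranded (no codas are permitted; onsets are limited to one consonant).
Inserting the epenthetic vowel yields /w/ → /wi/, /ʒ/ → /ʒi/, /p/ → /pi/.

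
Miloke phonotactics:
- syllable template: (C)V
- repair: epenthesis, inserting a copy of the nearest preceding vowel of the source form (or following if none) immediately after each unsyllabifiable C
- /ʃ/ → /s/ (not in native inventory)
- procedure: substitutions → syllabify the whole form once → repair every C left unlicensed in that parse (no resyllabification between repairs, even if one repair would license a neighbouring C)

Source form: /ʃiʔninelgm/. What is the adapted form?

siʔininelegeme

Substitution: /ʃ/ → /s/, giving /siʔninelgm/.
The consonants /ʔ/, /l/, /g/, /m/ cannot be parsed into a legal (C)V syllable (no codas are permitted; onsets are limited to one consonant).
Epenthesis after each stranded consonant: /ʔ/ → /ʔi/, /l/ → /le/, /g/ → /ge/, /m/ → /me/.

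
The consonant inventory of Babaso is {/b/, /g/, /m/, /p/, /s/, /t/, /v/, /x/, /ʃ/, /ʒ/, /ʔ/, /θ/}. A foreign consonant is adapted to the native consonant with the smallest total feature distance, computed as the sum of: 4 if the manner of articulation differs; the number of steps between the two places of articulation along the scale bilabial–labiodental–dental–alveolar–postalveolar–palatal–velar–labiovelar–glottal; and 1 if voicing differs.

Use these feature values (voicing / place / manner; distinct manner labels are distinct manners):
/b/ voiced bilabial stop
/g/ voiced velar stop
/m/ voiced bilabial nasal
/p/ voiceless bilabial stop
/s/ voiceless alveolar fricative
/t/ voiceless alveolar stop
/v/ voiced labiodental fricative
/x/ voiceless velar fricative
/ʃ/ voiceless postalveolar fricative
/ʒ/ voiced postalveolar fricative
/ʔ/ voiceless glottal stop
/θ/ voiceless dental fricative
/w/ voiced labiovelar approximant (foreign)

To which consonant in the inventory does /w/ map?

g

/g/ is closest: manner differs (approximant→stop, +4), place distance 1 (labiovelar→velar), same voicing; total 5. Next closest is /x/ at distance 6.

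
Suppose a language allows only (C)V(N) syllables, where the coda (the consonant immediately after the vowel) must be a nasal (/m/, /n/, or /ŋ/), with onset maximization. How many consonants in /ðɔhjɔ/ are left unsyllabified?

1

The consonants /h/ cannot be parsed into a legal (C)V(N) syllable (only a nasal (/m/, /n/, or /ŋ/) is licensed in coda position; onsets are limited to one consonant).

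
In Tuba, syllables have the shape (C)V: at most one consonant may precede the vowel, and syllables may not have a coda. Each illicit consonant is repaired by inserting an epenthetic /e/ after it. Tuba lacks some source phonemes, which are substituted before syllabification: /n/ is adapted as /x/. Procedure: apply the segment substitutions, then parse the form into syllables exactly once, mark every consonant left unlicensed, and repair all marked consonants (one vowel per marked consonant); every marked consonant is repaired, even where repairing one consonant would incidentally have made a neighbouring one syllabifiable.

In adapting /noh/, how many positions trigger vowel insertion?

1

After substitution the input is /xoh/.
The unsyllabifiable consonants are /h/; each receives one epenthetic vowel.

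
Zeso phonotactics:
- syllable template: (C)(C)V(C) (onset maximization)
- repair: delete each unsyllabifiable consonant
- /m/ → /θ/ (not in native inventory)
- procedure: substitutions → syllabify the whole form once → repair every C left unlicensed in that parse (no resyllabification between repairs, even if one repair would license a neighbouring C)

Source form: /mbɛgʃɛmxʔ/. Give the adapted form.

Substitution: /m/ → /θ/, giving /θbɛgʃɛθxʔ/.
Under (C)(C)V(C), the unsyllabifiable consonants are /x/, /ʔ/ (at most one coda consonant is licensed; onsets may contain at most 2 consonants).
Deletion applies to /x/, /ʔ/.

θbɛgʃɛθ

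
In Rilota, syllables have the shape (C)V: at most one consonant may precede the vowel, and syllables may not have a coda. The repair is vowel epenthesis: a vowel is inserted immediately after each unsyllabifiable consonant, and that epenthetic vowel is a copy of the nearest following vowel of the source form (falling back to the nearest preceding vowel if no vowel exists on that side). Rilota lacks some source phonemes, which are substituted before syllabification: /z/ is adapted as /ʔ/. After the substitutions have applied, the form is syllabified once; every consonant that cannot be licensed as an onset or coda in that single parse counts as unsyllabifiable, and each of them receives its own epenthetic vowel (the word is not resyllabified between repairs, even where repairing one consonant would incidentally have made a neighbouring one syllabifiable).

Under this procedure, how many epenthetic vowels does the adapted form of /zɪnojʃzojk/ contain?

After substitution the input is /ʔɪnojʃʔojk/.
The unsyllabifiable consonants are /j/, /ʃ/, /j/, /k/; each receives one epenthetic vowel.

4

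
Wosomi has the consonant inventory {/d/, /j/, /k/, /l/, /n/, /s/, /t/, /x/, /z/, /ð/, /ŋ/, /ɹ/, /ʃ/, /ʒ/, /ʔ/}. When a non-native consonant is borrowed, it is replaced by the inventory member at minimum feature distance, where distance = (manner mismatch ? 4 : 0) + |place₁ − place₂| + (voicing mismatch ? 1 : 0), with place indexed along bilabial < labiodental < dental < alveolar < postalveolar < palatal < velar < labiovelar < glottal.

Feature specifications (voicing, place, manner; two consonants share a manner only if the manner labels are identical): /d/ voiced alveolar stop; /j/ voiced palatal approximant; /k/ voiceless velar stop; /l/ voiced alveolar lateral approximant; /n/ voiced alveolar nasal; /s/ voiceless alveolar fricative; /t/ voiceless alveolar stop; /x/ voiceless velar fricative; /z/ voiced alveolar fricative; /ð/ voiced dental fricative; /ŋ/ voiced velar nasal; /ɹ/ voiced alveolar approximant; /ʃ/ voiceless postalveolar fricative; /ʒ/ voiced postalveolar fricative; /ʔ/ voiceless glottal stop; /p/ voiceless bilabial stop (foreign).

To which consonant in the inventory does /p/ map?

/t/ is closest: same manner (stop), place distance 3 (bilabial→alveolar), same voicing; total 3. Next closest is /d/ at distance 4.

t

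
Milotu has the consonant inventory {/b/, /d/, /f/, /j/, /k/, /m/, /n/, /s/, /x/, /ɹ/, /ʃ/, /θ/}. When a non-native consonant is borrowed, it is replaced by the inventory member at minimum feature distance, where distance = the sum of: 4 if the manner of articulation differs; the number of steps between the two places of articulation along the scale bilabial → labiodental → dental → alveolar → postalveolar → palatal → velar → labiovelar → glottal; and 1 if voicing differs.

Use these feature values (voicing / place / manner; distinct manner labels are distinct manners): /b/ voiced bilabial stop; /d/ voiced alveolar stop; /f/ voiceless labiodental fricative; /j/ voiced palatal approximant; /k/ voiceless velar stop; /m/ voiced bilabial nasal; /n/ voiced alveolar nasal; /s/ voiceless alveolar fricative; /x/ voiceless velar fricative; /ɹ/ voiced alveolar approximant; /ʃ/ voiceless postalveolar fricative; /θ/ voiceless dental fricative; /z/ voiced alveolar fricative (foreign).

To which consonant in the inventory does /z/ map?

s

/s/ is closest: same manner (fricative), place distance 0 (alveolar→alveolar), voicing differs (+1); total 1. Next closest is /ʃ/ at distance 2.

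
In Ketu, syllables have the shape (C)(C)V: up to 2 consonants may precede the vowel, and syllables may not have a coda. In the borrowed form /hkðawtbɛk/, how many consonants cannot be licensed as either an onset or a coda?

3

The consonants /h/, /w/, /k/ cannot be parsed into a legal (C)(C)V syllable (no codas are permitted; onsets may contain at most 2 consonants).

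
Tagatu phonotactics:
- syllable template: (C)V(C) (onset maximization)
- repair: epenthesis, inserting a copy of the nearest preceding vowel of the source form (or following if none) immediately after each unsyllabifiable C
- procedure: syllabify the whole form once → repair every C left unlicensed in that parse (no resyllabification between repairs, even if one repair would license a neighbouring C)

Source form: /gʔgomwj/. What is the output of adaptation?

Under (C)V(C), the unsyllabifiable consonants are /g/, /ʔ/, /w/, /j/ (at most one coda consonant is licensed; onsets are limited to one consonant).
Inserting the epenthetic vowel yields /g/ → /go/, /ʔ/ → /ʔo/, /w/ → /wo/, /j/ → /jo/.

goʔogomwojo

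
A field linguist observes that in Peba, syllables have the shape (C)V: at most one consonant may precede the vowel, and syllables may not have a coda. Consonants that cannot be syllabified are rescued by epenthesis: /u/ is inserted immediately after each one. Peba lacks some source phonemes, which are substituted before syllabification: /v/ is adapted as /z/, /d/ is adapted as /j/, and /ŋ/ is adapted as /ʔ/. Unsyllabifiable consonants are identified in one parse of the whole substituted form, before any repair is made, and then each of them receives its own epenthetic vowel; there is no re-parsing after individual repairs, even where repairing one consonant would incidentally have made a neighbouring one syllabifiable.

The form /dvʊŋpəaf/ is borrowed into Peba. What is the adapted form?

juzʊʔupəafu

Substitution: /d/ → /j/, /v/ → /z/, /ŋ/ → /ʔ/, giving /jzʊʔpəaf/.
The consonants /j/, /ʔ/, /f/ cannot be parsed into a legal (C)V syllable (no codas are permitted; onsets are limited to one consonant).
Inserting the epenthetic vowel yields /j/ → /ju/, /ʔ/ → /ʔu/, /f/ → /fu/.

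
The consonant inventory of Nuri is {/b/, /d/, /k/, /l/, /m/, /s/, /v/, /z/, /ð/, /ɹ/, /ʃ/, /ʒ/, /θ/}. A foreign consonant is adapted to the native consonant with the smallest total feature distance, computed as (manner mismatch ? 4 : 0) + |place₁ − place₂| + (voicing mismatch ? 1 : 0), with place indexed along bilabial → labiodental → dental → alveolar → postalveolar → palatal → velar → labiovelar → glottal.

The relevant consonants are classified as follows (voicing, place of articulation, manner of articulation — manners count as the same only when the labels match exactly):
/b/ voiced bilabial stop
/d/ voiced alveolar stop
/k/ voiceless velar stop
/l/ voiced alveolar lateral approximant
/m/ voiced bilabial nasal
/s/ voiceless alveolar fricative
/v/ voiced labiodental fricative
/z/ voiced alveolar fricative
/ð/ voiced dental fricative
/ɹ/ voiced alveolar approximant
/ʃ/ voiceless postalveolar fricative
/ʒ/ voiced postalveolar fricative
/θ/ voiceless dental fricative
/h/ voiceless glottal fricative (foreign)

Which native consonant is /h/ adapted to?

/ʃ/ is closest: same manner (fricative), place distance 4 (glottal→postalveolar), same voicing; total 4. Next closest is /s/ at distance 5.

ʃ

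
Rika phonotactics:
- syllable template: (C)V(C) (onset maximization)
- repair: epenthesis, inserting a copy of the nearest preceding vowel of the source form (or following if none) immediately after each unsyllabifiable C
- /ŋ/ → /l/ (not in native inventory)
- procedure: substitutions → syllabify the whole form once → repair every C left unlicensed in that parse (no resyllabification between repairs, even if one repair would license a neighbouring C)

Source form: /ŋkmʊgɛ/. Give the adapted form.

Substitution: /ŋ/ → /l/, giving /lkmʊgɛ/.
Syllabifying with onset maximization leaves /l/, /k/ stranded (at most one coda consonant is licensed; onsets are limited to one consonant).
Inserting the epenthetic vowel yields /l/ → /lʊ/, /k/ → /kʊ/.

lʊkʊmʊgɛ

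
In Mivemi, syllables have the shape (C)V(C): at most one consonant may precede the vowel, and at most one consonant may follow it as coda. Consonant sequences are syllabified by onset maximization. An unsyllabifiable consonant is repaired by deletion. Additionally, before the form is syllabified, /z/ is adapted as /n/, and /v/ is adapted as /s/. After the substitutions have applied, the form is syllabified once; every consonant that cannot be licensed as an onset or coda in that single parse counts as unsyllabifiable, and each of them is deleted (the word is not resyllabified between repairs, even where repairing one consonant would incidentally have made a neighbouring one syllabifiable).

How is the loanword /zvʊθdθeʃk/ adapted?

Substitution: /z/ → /n/, /v/ → /s/, giving /nsʊθdθeʃk/.
Under (C)V(C), the unsyllabifiable consonants are /n/, /d/, /k/ (at most one coda consonant is licensed; onsets are limited to one consonant).
Deletion applies to /n/, /d/, /k/.

sʊθθeʃ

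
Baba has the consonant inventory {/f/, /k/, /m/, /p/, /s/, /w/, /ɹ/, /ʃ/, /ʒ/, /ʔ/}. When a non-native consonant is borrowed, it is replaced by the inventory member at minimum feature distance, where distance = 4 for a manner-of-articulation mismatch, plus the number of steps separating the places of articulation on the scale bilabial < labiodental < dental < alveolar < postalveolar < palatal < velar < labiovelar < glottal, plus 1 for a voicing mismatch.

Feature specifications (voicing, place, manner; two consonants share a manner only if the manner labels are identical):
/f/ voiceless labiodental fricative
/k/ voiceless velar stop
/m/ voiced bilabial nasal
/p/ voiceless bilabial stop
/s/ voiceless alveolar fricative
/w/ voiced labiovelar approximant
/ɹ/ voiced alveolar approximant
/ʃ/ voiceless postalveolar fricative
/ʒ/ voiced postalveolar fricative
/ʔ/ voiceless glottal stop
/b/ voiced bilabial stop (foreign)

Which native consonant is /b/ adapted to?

p

/p/ is closest: same manner (stop), place distance 0 (bilabial→bilabial), voicing differs (+1); total 1. Next closest is /m/ at distance 4.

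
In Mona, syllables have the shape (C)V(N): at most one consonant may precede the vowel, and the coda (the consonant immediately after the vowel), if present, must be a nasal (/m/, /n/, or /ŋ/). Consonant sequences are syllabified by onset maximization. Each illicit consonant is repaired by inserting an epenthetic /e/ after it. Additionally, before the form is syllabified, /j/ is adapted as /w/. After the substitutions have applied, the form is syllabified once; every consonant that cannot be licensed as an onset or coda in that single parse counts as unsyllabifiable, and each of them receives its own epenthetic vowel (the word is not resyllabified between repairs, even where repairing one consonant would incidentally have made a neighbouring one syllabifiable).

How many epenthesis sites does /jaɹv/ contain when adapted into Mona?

2

After substitution the input is /waɹv/.
The unsyllabifiable consonants are /ɹ/, /v/; each receives one epenthetic vowel.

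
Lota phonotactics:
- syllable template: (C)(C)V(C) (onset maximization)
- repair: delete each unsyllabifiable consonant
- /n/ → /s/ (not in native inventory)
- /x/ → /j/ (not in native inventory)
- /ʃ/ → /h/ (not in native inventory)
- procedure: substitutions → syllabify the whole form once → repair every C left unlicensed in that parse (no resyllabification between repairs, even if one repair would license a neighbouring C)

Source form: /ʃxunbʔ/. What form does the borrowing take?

hjus

Substitution: /ʃ/ → /h/, /x/ → /j/, /n/ → /s/, giving /hjusbʔ/.
The consonants /b/, /ʔ/ cannot be parsed into a legal (C)(C)V(C) syllable (at most one coda consonant is licensed; onsets may contain at most 2 consonants).
Deletion applies to /b/, /ʔ/.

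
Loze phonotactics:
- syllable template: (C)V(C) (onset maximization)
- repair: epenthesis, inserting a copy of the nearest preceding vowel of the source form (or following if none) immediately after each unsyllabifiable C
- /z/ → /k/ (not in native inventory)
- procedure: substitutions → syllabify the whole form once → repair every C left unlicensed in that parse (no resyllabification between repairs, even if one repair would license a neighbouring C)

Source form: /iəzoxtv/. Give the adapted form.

Substitution: /z/ → /k/, giving /iəkoxtv/.
Under (C)V(C), the unsyllabifiable consonants are /t/, /v/ (at most one coda consonant is licensed; onsets are limited to one consonant).
Epenthesis after each stranded consonant: /t/ → /to/, /v/ → /vo/.

iəkoxtovo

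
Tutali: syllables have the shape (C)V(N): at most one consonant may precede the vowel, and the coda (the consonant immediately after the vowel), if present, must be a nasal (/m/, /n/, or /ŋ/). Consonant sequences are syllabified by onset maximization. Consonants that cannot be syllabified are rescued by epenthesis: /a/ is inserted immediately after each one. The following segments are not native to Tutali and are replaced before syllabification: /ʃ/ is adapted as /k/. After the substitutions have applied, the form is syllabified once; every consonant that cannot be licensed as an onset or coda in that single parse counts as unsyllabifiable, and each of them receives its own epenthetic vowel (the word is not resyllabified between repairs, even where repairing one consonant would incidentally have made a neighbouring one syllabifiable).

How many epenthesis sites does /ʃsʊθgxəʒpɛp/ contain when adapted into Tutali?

After substitution the input is /ksʊθgxəʒpɛp/.
The unsyllabifiable consonants are /k/, /θ/, /g/, /ʒ/, /p/; each receives one epenthetic vowel.

5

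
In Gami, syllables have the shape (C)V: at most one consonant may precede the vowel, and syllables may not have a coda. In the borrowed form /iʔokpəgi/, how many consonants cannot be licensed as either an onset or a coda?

Under (C)V, the unsyllabifiable consonants are /k/ (no codas are permitted; onsets are limited to one consonant).

1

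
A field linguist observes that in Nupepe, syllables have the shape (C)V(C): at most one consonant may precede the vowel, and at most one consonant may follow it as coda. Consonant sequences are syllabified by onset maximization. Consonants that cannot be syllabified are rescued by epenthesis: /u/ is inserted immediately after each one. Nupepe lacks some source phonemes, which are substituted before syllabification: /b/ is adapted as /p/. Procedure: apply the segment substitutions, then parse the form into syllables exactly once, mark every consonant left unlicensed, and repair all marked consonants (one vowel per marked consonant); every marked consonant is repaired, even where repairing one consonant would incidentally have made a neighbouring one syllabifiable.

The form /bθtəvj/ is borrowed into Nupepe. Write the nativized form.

puθutəvju

Substitution: /b/ → /p/, giving /pθtəvj/.
Under (C)V(C), the unsyllabifiable consonants are /p/, /θ/, /j/ (at most one coda consonant is licensed; onsets are limited to one consonant).
Inserting the epenthetic vowel yields /p/ → /pu/, /θ/ → /θu/, /j/ → /ju/.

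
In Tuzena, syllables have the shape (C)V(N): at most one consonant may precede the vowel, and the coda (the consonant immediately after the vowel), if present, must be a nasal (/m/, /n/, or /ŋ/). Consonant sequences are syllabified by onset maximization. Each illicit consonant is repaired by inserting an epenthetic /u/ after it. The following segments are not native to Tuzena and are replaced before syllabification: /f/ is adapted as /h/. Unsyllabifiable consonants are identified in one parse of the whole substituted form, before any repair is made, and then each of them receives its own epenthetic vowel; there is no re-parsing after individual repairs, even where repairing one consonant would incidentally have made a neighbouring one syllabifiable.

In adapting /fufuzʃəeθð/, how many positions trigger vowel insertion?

After substitution the input is /huhuzʃəeθð/.
The unsyllabifiable consonants are /z/, /θ/, /ð/; each receives one epenthetic vowel.

3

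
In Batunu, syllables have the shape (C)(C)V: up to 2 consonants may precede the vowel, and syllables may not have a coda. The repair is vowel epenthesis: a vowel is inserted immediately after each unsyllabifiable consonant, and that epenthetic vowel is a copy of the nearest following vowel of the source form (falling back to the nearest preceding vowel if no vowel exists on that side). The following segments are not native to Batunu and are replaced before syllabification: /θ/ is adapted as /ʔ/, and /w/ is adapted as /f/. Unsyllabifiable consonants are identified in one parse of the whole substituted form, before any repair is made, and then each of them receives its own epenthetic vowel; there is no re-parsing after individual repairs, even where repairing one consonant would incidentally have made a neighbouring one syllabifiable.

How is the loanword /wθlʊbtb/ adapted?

fʊʔlʊbʊtʊbʊ

Substitution: /w/ → /f/, /θ/ → /ʔ/, giving /fʔlʊbtb/.
Syllabifying with onset maximization leaves /f/, /b/, /t/, /b/ stranded (no codas are permitted; onsets may contain at most 2 consonants).
Inserting the epenthetic vowel yields /f/ → /fʊ/, /b/ → /bʊ/, /t/ → /tʊ/, /b/ → /bʊ/.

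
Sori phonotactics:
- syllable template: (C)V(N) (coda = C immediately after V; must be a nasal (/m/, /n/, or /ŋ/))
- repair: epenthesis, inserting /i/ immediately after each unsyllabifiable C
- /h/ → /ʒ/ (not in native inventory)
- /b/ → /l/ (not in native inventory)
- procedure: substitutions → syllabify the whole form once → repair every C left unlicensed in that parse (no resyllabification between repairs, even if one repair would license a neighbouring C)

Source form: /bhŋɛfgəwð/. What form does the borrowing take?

Substitution: /b/ → /l/, /h/ → /ʒ/, giving /lʒŋɛfgəwð/.
The consonants /l/, /ʒ/, /f/, /w/, /ð/ cannot be parsed into a legal (C)V(N) syllable (only a nasal (/m/, /n/, or /ŋ/) is licensed in coda position; onsets are limited to one consonant).
Each unlicensed consonant becomes the onset of a new syllable: /l/ → /li/, /ʒ/ → /ʒi/, /f/ → /fi/, /w/ → /wi/, /ð/ → /ði/.

liʒiŋɛfigəwiði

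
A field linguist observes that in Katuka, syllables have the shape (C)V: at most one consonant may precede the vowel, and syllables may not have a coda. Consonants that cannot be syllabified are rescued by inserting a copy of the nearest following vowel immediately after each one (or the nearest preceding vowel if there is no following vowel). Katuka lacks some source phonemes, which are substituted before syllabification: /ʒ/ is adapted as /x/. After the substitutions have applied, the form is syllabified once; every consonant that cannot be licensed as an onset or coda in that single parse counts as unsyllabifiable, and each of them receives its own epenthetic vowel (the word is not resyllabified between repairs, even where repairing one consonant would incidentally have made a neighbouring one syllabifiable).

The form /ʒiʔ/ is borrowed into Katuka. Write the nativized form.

xiʔi

Substitution: /ʒ/ → /x/, giving /xiʔ/.
The consonants /ʔ/ cannot be parsed into a legal (C)V syllable (no codas are permitted; onsets are limited to one consonant).
Inserting the epenthetic vowel yields /ʔ/ → /ʔi/.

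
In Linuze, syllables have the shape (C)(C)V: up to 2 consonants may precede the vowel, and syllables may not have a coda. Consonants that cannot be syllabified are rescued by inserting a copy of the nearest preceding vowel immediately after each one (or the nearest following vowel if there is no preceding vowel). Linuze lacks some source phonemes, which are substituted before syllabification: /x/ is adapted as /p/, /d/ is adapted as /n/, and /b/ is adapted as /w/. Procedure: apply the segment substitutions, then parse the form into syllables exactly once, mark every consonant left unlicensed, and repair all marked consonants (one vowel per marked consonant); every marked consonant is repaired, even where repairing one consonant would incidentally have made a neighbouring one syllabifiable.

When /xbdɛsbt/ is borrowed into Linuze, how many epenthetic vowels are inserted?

After substitution the input is /pwnɛswt/.
The unsyllabifiable consonants are /p/, /s/, /w/, /t/; each receives one epenthetic vowel.

4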